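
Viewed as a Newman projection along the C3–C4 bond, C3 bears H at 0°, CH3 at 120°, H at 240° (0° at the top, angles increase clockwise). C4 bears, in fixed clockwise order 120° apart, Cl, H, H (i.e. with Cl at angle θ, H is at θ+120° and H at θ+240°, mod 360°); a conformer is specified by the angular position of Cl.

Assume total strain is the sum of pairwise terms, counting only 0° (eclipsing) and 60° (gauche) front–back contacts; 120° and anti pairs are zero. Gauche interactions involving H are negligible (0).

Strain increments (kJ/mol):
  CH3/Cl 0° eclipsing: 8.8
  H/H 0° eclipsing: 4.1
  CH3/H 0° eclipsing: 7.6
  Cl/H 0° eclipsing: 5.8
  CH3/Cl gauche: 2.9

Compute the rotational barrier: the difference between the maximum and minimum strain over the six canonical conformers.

17.5 kJ/mol

Cl at 0° (eclipsed): H–Cl eclipsed, CH3–H eclipsed, H–H eclipsed; 5.8 + 7.6 + 4.1 = 17.5 kJ/mol.
Cl at 60° (staggered): CH3–Cl gauche; 2.9 = 2.9 kJ/mol.
Cl at 120° (eclipsed): H–H eclipsed, CH3–Cl eclipsed, H–H eclipsed; 4.1 + 8.8 + 4.1 = 17.0 kJ/mol.
Cl at 180° (staggered): CH3–Cl gauche; 2.9 = 2.9 kJ/mol.
Cl at 240° (eclipsed): H–H eclipsed, CH3–H eclipsed, H–Cl eclipsed; 4.1 + 7.6 + 5.8 = 17.5 kJ/mol.
Cl at 300° (staggered): no non-H gauche contacts → 0.0 kJ/mol.
Max at 0° (17.5 kJ/mol), min at 300° (0.0 kJ/mol); barrier = 17.5 kJ/mol.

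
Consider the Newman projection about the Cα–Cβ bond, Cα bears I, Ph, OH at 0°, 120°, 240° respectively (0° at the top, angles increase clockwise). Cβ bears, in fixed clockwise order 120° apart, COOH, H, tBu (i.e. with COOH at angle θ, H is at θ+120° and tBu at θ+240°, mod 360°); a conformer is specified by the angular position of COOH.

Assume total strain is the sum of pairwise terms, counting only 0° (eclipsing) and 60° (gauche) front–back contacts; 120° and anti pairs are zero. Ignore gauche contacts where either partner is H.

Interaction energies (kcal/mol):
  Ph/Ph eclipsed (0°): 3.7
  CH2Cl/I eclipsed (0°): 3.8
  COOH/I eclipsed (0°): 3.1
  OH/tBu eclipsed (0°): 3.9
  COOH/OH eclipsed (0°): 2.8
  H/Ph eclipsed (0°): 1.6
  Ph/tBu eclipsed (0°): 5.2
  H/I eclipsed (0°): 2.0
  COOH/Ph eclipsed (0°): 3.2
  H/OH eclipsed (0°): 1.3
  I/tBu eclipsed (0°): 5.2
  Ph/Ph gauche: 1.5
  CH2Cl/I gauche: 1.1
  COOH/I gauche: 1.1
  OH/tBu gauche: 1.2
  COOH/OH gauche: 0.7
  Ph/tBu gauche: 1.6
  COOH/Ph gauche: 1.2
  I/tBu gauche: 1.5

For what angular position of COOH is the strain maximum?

240°

COOH at 0° (eclipsed): I–COOH eclipsed, Ph–H eclipsed, OH–tBu eclipsed; 3.1 + 1.6 + 3.9 = 8.6 kcal/mol.
COOH at 60° (staggered): I–COOH gauche, I–tBu gauche, Ph–COOH gauche, OH–tBu gauche; 1.1 + 1.5 + 1.2 + 1.2 = 5.0 kcal/mol.
COOH at 120° (eclipsed): I–tBu eclipsed, Ph–COOH eclipsed, OH–H eclipsed; 5.2 + 3.2 + 1.3 = 9.7 kcal/mol.
COOH at 180° (staggered): I–tBu gauche, Ph–COOH gauche, Ph–tBu gauche, OH–COOH gauche; 1.5 + 1.2 + 1.6 + 0.7 = 5.0 kcal/mol.
COOH at 240° (eclipsed): I–H eclipsed, Ph–tBu eclipsed, OH–COOH eclipsed; 2.0 + 5.2 + 2.8 = 10.0 kcal/mol.
COOH at 300° (staggered): I–COOH gauche, Ph–tBu gauche, OH–COOH gauche, OH–tBu gauche; 1.1 + 1.6 + 0.7 + 1.2 = 4.6 kcal/mol.
The maximum (10.0 kcal/mol) occurs with COOH at 240°.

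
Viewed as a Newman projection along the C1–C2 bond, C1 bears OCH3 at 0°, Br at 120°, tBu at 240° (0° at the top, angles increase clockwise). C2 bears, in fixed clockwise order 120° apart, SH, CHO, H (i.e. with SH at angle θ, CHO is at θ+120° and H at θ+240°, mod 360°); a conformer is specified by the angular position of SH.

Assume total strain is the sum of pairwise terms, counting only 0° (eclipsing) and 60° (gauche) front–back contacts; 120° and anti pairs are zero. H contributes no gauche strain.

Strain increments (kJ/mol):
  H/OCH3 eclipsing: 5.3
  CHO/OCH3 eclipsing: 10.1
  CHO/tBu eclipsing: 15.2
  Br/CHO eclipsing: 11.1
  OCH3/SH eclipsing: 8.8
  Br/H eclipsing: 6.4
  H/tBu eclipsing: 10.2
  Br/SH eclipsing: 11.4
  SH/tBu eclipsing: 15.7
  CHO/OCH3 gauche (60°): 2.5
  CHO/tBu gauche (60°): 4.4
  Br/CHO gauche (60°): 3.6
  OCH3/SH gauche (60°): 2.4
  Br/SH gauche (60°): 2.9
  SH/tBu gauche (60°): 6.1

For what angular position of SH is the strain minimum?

SH at 0° is eclipsed. OCH3 at 0° is eclipsed with SH at 0° (8.8); Br at 120° is eclipsed with CHO at 120° (11.1); tBu at 240° is eclipsed with H at 240° (10.2). Total 30.1 kJ/mol.
SH at 60° is staggered. OCH3 at 0° is gauche with SH at 60° (2.4); Br at 120° is gauche with SH at 60° (2.9); Br at 120° is gauche with CHO at 180° (3.6); tBu at 240° is gauche with CHO at 180° (4.4). Total 13.3 kJ/mol.
SH at 120° is eclipsed. OCH3 at 0° is eclipsed with H at 0° (5.3); Br at 120° is eclipsed with SH at 120° (11.4); tBu at 240° is eclipsed with CHO at 240° (15.2). Total 31.9 kJ/mol.
SH at 180° is staggered. OCH3 at 0° is gauche with CHO at 300° (2.5); Br at 120° is gauche with SH at 180° (2.9); tBu at 240° is gauche with SH at 180° (6.1); tBu at 240° is gauche with CHO at 300° (4.4). Total 15.9 kJ/mol.
SH at 240° is eclipsed. OCH3 at 0° is eclipsed with CHO at 0° (10.1); Br at 120° is eclipsed with H at 120° (6.4); tBu at 240° is eclipsed with SH at 240° (15.7). Total 32.2 kJ/mol.
SH at 300° is staggered. OCH3 at 0° is gauche with SH at 300° (2.4); OCH3 at 0° is gauche with CHO at 60° (2.5); Br at 120° is gauche with CHO at 60° (3.6); tBu at 240° is gauche with SH at 300° (6.1). Total 14.6 kJ/mol.
The minimum (13.3 kJ/mol) occurs with SH at 60°.

60°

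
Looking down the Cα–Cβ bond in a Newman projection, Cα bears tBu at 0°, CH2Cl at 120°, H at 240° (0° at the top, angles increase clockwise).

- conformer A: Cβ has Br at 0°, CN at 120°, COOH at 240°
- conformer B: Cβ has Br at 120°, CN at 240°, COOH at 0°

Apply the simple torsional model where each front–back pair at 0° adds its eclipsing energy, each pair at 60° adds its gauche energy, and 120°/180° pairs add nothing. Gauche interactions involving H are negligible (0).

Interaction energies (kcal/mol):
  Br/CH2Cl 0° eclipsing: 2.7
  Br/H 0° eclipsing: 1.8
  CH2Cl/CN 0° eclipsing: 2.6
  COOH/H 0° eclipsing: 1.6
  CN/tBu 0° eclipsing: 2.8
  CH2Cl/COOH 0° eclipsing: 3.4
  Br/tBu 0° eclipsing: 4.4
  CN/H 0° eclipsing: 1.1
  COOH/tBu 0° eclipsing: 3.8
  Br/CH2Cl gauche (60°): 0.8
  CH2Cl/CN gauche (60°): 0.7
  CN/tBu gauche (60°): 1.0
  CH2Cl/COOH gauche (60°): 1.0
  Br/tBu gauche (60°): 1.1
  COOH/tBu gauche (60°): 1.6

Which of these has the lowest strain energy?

A (eclipsed): tBu(0°)/Br(0°) eclipsed 4.4; CH2Cl(120°)/CN(120°) eclipsed 2.6; H(240°)/COOH(240°) eclipsed 1.6 → 8.6 kcal/mol.
B (eclipsed): tBu(0°)/COOH(0°) eclipsed 3.8; CH2Cl(120°)/Br(120°) eclipsed 2.7; H(240°)/CN(240°) eclipsed 1.1 → 7.6 kcal/mol.
B has the lowest total (7.6 kcal/mol).

B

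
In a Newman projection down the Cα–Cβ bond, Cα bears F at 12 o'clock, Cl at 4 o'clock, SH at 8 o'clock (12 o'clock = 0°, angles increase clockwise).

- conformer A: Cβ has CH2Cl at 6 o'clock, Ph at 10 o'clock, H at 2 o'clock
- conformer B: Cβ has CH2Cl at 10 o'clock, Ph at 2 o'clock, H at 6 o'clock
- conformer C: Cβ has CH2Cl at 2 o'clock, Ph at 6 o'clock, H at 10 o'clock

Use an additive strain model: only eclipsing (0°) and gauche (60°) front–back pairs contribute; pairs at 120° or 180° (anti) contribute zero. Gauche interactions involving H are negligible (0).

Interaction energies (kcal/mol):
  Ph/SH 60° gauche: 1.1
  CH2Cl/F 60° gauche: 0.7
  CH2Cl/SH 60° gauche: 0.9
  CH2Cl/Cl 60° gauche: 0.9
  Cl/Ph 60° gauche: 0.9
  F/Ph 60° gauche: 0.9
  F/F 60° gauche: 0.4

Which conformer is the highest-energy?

A

A (staggered): F(0°)/Ph(300°) gauche 0.9; Cl(120°)/CH2Cl(180°) gauche 0.9; SH(240°)/CH2Cl(180°) gauche 0.9; SH(240°)/Ph(300°) gauche 1.1 → 3.8 kcal/mol.
B (staggered): F(0°)/CH2Cl(300°) gauche 0.7; F(0°)/Ph(60°) gauche 0.9; Cl(120°)/Ph(60°) gauche 0.9; SH(240°)/CH2Cl(300°) gauche 0.9 → 3.4 kcal/mol.
C (staggered): F(0°)/CH2Cl(60°) gauche 0.7; Cl(120°)/CH2Cl(60°) gauche 0.9; Cl(120°)/Ph(180°) gauche 0.9; SH(240°)/Ph(180°) gauche 1.1 → 3.6 kcal/mol.
A has the highest total (3.8 kcal/mol).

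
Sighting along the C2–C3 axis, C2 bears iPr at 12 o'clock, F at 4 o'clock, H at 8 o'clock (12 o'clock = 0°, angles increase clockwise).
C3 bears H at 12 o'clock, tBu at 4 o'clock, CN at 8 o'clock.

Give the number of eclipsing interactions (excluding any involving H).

1

Non-H eclipsing pairs: F(120°)/tBu(120°) — 1 interaction.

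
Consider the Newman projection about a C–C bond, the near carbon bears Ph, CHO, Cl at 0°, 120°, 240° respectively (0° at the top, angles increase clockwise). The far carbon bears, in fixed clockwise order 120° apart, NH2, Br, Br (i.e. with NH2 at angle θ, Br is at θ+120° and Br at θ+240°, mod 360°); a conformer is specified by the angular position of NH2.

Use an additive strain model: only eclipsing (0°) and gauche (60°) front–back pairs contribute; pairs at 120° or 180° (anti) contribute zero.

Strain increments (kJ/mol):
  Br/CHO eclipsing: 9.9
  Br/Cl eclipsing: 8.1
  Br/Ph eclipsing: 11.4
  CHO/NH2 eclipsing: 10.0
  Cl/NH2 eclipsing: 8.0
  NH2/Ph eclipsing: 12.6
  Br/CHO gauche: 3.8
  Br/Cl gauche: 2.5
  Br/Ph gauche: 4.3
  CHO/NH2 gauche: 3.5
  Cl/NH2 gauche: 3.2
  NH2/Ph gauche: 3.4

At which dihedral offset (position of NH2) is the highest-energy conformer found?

0°

NH2 at 0° (eclipsed): Ph(0°)/NH2(0°) eclipsed 12.6; CHO(120°)/Br(120°) eclipsed 9.9; Cl(240°)/Br(240°) eclipsed 8.1 → 30.6 kJ/mol.
NH2 at 60° (staggered): Ph(0°)/NH2(60°) gauche 3.4; Ph(0°)/Br(300°) gauche 4.3; CHO(120°)/NH2(60°) gauche 3.5; CHO(120°)/Br(180°) gauche 3.8; Cl(240°)/Br(180°) gauche 2.5; Cl(240°)/Br(300°) gauche 2.5 → 20.0 kJ/mol.
NH2 at 120° (eclipsed): Ph(0°)/Br(0°) eclipsed 11.4; CHO(120°)/NH2(120°) eclipsed 10.0; Cl(240°)/Br(240°) eclipsed 8.1 → 29.5 kJ/mol.
NH2 at 180° (staggered): Ph(0°)/Br(300°) gauche 4.3; Ph(0°)/Br(60°) gauche 4.3; CHO(120°)/NH2(180°) gauche 3.5; CHO(120°)/Br(60°) gauche 3.8; Cl(240°)/NH2(180°) gauche 3.2; Cl(240°)/Br(300°) gauche 2.5 → 21.6 kJ/mol.
NH2 at 240° (eclipsed): Ph(0°)/Br(0°) eclipsed 11.4; CHO(120°)/Br(120°) eclipsed 9.9; Cl(240°)/NH2(240°) eclipsed 8.0 → 29.3 kJ/mol.
NH2 at 300° (staggered): Ph(0°)/NH2(300°) gauche 3.4; Ph(0°)/Br(60°) gauche 4.3; CHO(120°)/Br(60°) gauche 3.8; CHO(120°)/Br(180°) gauche 3.8; Cl(240°)/NH2(300°) gauche 3.2; Cl(240°)/Br(180°) gauche 2.5 → 21.0 kJ/mol.
The maximum (30.6 kJ/mol) occurs with NH2 at 0°.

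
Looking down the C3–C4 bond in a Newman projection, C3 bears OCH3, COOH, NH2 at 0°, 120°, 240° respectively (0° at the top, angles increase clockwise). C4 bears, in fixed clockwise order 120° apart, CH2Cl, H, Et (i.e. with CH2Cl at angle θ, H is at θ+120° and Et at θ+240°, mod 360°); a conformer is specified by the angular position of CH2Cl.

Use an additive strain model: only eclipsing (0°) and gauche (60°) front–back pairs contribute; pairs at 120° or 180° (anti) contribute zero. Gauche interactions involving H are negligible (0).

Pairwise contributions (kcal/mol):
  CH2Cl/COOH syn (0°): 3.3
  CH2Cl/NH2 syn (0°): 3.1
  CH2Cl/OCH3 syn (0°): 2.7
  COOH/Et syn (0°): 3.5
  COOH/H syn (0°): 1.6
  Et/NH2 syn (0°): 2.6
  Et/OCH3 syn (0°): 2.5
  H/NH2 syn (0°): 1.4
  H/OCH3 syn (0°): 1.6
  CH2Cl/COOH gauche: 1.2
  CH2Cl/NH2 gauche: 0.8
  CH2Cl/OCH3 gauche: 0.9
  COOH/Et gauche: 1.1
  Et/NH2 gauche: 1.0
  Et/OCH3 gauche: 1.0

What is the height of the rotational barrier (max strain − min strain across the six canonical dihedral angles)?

CH2Cl at 0° (eclipsed): OCH3(0°)/CH2Cl(0°) eclipsed 2.7; COOH(120°)/H(120°) eclipsed 1.6; NH2(240°)/Et(240°) eclipsed 2.6 → 6.9 kcal/mol.
CH2Cl at 60° (staggered): OCH3(0°)/CH2Cl(60°) gauche 0.9; OCH3(0°)/Et(300°) gauche 1.0; COOH(120°)/CH2Cl(60°) gauche 1.2; NH2(240°)/Et(300°) gauche 1.0 → 4.1 kcal/mol.
CH2Cl at 120° (eclipsed): OCH3(0°)/Et(0°) eclipsed 2.5; COOH(120°)/CH2Cl(120°) eclipsed 3.3; NH2(240°)/H(240°) eclipsed 1.4 → 7.2 kcal/mol.
CH2Cl at 180° (staggered): OCH3(0°)/Et(60°) gauche 1.0; COOH(120°)/CH2Cl(180°) gauche 1.2; COOH(120°)/Et(60°) gauche 1.1; NH2(240°)/CH2Cl(180°) gauche 0.8 → 4.1 kcal/mol.
CH2Cl at 240° (eclipsed): OCH3(0°)/H(0°) eclipsed 1.6; COOH(120°)/Et(120°) eclipsed 3.5; NH2(240°)/CH2Cl(240°) eclipsed 3.1 → 8.2 kcal/mol.
CH2Cl at 300° (staggered): OCH3(0°)/CH2Cl(300°) gauche 0.9; COOH(120°)/Et(180°) gauche 1.1; NH2(240°)/CH2Cl(300°) gauche 0.8; NH2(240°)/Et(180°) gauche 1.0 → 3.8 kcal/mol.
Max at 240° (8.2 kcal/mol), min at 300° (3.8 kcal/mol); barrier = 4.4 kcal/mol.

4.4 kcal/mol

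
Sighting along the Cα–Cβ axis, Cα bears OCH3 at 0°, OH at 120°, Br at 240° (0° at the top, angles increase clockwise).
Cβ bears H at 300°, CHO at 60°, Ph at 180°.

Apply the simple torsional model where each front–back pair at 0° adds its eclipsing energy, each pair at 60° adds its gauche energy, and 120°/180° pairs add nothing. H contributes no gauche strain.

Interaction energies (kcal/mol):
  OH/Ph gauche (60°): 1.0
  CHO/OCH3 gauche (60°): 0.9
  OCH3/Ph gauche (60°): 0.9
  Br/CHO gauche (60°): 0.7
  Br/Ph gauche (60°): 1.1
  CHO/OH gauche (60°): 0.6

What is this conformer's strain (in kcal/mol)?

This conformer (staggered): OCH3(0°)/CHO(60°) gauche 0.9; OH(120°)/CHO(60°) gauche 0.6; OH(120°)/Ph(180°) gauche 1.0; Br(240°)/Ph(180°) gauche 1.1 → 3.6 kcal/mol.

3.6 kcal/mol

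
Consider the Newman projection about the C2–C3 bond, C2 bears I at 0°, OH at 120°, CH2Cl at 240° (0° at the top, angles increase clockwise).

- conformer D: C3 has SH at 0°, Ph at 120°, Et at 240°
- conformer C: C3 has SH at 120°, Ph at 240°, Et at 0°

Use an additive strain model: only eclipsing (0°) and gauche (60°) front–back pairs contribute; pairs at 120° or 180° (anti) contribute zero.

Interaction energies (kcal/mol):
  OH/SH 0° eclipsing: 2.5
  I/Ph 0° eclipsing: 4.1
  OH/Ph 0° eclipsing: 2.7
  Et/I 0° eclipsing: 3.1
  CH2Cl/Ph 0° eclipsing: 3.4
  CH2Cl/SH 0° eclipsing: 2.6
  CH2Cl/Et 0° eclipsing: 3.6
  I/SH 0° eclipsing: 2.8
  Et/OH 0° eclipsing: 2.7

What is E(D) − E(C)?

+0.1 kcal/mol

D (eclipsed): I(0°)/SH(0°) eclipsed 2.8; OH(120°)/Ph(120°) eclipsed 2.7; CH2Cl(240°)/Et(240°) eclipsed 3.6 → 9.1 kcal/mol.
C (eclipsed): I(0°)/Et(0°) eclipsed 3.1; OH(120°)/SH(120°) eclipsed 2.5; CH2Cl(240°)/Ph(240°) eclipsed 3.4 → 9.0 kcal/mol.
E(D) − E(C) = 9.1 − 9.0 = +0.1 kcal/mol.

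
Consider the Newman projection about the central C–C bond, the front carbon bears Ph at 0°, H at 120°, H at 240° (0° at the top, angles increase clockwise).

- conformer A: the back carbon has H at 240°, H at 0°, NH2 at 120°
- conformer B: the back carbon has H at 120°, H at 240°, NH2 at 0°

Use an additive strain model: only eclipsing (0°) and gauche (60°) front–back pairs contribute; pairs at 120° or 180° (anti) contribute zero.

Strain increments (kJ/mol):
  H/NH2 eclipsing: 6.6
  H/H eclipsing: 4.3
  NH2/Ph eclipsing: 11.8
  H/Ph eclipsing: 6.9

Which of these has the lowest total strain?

A (eclipsed): Ph–H eclipsed, H–NH2 eclipsed, H–H eclipsed; 6.9 + 6.6 + 4.3 = 17.8 kJ/mol.
B (eclipsed): Ph–NH2 eclipsed, H–H eclipsed, H–H eclipsed; 11.8 + 4.3 + 4.3 = 20.4 kJ/mol.
A has the lowest total (17.8 kJ/mol).

A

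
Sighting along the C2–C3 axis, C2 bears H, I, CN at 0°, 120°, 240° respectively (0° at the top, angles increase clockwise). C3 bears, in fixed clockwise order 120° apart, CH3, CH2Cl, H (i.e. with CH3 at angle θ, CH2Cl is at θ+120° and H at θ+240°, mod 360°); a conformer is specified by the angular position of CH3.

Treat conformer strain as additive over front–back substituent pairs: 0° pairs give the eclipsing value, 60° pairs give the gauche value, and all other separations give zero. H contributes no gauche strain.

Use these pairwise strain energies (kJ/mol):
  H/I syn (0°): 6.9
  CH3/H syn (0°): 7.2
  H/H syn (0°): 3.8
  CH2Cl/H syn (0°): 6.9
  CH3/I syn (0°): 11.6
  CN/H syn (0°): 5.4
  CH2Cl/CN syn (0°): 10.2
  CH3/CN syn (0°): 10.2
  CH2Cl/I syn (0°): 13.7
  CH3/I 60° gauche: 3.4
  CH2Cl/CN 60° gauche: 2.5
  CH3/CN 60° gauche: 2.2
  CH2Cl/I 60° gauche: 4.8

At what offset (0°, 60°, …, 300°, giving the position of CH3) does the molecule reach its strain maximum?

CH3 at 0° (eclipsed): H(0°)/CH3(0°) eclipsed 7.2; I(120°)/CH2Cl(120°) eclipsed 13.7; CN(240°)/H(240°) eclipsed 5.4 → 26.3 kJ/mol.
CH3 at 60° (staggered): I(120°)/CH3(60°) gauche 3.4; I(120°)/CH2Cl(180°) gauche 4.8; CN(240°)/CH2Cl(180°) gauche 2.5 → 10.7 kJ/mol.
CH3 at 120° (eclipsed): H(0°)/H(0°) eclipsed 3.8; I(120°)/CH3(120°) eclipsed 11.6; CN(240°)/CH2Cl(240°) eclipsed 10.2 → 25.6 kJ/mol.
CH3 at 180° (staggered): I(120°)/CH3(180°) gauche 3.4; CN(240°)/CH3(180°) gauche 2.2; CN(240°)/CH2Cl(300°) gauche 2.5 → 8.1 kJ/mol.
CH3 at 240° (eclipsed): H(0°)/CH2Cl(0°) eclipsed 6.9; I(120°)/H(120°) eclipsed 6.9; CN(240°)/CH3(240°) eclipsed 10.2 → 24.0 kJ/mol.
CH3 at 300° (staggered): I(120°)/CH2Cl(60°) gauche 4.8; CN(240°)/CH3(300°) gauche 2.2 → 7.0 kJ/mol.
The maximum (26.3 kJ/mol) occurs with CH3 at 0°.

0°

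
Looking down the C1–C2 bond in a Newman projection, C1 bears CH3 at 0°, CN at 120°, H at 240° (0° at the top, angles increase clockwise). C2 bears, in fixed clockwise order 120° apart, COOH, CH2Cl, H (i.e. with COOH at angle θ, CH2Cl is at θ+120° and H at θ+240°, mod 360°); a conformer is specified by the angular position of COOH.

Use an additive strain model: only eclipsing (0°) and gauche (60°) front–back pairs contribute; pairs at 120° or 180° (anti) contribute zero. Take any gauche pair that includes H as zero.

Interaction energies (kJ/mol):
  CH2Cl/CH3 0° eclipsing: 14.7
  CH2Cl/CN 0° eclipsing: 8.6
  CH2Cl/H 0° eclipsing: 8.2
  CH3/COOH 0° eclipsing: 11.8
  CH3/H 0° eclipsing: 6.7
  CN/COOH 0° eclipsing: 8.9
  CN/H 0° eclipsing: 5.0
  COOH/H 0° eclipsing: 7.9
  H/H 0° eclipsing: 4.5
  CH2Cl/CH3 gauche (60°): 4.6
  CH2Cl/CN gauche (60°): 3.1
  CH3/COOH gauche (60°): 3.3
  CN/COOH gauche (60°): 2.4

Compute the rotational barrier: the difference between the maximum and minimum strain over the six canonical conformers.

20.6 kJ/mol

COOH at 0° (eclipsed): CH3–COOH eclipsed, CN–CH2Cl eclipsed, H–H eclipsed; 11.8 + 8.6 + 4.5 = 24.9 kJ/mol.
COOH at 60° (staggered): CH3–COOH gauche, CN–COOH gauche, CN–CH2Cl gauche; 3.3 + 2.4 + 3.1 = 8.8 kJ/mol.
COOH at 120° (eclipsed): CH3–H eclipsed, CN–COOH eclipsed, H–CH2Cl eclipsed; 6.7 + 8.9 + 8.2 = 23.8 kJ/mol.
COOH at 180° (staggered): CH3–CH2Cl gauche, CN–COOH gauche; 4.6 + 2.4 = 7.0 kJ/mol.
COOH at 240° (eclipsed): CH3–CH2Cl eclipsed, CN–H eclipsed, H–COOH eclipsed; 14.7 + 5.0 + 7.9 = 27.6 kJ/mol.
COOH at 300° (staggered): CH3–COOH gauche, CH3–CH2Cl gauche, CN–CH2Cl gauche; 3.3 + 4.6 + 3.1 = 11.0 kJ/mol.
Max at 240° (27.6 kJ/mol), min at 180° (7.0 kJ/mol); barrier = 20.6 kJ/mol.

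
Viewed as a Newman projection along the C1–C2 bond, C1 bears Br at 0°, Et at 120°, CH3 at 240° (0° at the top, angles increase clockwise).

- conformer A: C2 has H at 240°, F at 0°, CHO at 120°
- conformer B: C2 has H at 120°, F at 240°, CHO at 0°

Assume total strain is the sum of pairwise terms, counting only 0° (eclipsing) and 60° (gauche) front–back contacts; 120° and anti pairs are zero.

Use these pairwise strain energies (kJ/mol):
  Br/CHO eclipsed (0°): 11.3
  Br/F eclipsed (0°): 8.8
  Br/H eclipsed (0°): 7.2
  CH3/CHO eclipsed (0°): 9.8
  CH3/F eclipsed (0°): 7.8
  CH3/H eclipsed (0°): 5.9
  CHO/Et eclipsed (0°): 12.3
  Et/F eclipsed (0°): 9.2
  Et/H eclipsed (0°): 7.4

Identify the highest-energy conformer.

A (eclipsed): Br(0°)/F(0°) eclipsed 8.8; Et(120°)/CHO(120°) eclipsed 12.3; CH3(240°)/H(240°) eclipsed 5.9 → 27.0 kJ/mol.
B (eclipsed): Br(0°)/CHO(0°) eclipsed 11.3; Et(120°)/H(120°) eclipsed 7.4; CH3(240°)/F(240°) eclipsed 7.8 → 26.5 kJ/mol.
A has the highest total (27.0 kJ/mol).

A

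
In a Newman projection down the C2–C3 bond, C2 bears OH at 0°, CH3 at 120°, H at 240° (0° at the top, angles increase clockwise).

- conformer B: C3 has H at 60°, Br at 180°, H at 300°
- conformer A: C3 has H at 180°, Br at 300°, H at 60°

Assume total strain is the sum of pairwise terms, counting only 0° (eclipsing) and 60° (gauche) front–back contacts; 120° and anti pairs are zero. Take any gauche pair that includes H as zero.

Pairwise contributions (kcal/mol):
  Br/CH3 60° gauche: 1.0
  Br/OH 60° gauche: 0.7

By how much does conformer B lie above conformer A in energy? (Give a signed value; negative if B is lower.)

+0.3 kcal/mol

B (staggered): CH3(120°)/Br(180°) gauche 1.0 → 1.0 kcal/mol.
A (staggered): OH(0°)/Br(300°) gauche 0.7 → 0.7 kcal/mol.
E(B) − E(A) = 1.0 − 0.7 = +0.3 kcal/mol.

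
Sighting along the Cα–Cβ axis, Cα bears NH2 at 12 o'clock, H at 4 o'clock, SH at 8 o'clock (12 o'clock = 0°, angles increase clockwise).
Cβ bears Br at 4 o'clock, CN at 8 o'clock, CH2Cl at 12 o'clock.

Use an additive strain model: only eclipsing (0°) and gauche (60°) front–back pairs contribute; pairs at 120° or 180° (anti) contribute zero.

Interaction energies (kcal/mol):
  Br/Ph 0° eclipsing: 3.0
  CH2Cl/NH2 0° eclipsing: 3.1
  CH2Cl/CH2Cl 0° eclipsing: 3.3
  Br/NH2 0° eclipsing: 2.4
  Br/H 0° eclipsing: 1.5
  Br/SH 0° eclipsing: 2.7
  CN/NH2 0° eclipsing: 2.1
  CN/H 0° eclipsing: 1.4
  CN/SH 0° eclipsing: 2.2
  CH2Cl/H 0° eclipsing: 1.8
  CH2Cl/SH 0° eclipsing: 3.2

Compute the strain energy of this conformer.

This conformer (eclipsed): NH2(0°)/CH2Cl(0°) eclipsed 3.1; H(120°)/Br(120°) eclipsed 1.5; SH(240°)/CN(240°) eclipsed 2.2 → 6.8 kcal/mol.

6.8 kcal/mol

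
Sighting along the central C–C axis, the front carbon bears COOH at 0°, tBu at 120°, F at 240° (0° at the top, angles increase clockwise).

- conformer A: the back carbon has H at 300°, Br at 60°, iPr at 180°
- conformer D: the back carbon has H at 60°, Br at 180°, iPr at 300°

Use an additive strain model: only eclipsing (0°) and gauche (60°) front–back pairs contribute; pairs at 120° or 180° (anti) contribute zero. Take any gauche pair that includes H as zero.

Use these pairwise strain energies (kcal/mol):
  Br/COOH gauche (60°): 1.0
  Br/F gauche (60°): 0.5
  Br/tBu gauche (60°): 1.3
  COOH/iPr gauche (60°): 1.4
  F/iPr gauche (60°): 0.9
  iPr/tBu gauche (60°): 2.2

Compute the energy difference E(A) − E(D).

A (staggered): COOH–Br gauche, tBu–Br gauche, tBu–iPr gauche, F–iPr gauche; 1.0 + 1.3 + 2.2 + 0.9 = 5.4 kcal/mol.
D (staggered): COOH–iPr gauche, tBu–Br gauche, F–Br gauche, F–iPr gauche; 1.4 + 1.3 + 0.5 + 0.9 = 4.1 kcal/mol.
E(A) − E(D) = 5.4 − 4.1 = +1.3 kcal/mol.

+1.3 kcal/mol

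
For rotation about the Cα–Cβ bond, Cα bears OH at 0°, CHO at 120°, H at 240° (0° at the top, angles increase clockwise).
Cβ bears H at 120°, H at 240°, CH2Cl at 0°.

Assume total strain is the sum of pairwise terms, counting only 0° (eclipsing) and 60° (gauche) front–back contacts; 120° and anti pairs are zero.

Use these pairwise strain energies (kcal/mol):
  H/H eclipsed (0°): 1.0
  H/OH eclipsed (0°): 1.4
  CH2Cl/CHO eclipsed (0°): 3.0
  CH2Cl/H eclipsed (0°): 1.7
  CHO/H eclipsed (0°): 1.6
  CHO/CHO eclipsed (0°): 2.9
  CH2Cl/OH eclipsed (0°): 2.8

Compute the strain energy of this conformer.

5.4 kcal/mol

This conformer (eclipsed): OH(0°)/CH2Cl(0°) eclipsed 2.8; CHO(120°)/H(120°) eclipsed 1.6; H(240°)/H(240°) eclipsed 1.0 → 5.4 kcal/mol.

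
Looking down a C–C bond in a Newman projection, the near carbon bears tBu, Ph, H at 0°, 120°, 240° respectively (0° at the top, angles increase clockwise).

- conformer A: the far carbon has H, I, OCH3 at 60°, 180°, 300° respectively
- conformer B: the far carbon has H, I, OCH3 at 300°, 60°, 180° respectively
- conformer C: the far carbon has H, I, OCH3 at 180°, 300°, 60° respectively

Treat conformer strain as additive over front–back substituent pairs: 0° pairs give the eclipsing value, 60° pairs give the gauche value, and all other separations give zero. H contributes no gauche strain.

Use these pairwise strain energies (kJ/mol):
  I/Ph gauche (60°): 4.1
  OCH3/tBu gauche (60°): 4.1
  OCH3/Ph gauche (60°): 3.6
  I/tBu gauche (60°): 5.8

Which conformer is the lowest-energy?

A

A (staggered): tBu(0°)/OCH3(300°) gauche 4.1; Ph(120°)/I(180°) gauche 4.1 → 8.2 kJ/mol.
B (staggered): tBu(0°)/I(60°) gauche 5.8; Ph(120°)/I(60°) gauche 4.1; Ph(120°)/OCH3(180°) gauche 3.6 → 13.5 kJ/mol.
C (staggered): tBu(0°)/I(300°) gauche 5.8; tBu(0°)/OCH3(60°) gauche 4.1; Ph(120°)/OCH3(60°) gauche 3.6 → 13.5 kJ/mol.
A has the lowest total (8.2 kJ/mol).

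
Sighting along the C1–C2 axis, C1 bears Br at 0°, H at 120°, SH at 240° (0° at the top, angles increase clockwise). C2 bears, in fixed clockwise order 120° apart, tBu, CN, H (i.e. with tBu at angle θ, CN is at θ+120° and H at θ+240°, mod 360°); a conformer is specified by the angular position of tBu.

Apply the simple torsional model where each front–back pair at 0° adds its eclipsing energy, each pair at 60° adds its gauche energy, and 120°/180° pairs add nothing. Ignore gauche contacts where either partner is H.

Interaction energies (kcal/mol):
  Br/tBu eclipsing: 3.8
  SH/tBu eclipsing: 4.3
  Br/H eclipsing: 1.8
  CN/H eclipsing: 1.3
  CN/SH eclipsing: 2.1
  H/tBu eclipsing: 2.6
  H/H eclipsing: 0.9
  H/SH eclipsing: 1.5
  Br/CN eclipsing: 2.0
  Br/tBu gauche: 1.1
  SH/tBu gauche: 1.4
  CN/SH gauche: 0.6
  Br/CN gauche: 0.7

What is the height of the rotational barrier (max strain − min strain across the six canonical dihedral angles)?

tBu at 0° (eclipsed): Br(0°)/tBu(0°) eclipsed 3.8; H(120°)/CN(120°) eclipsed 1.3; SH(240°)/H(240°) eclipsed 1.5 → 6.6 kcal/mol.
tBu at 60° (staggered): Br(0°)/tBu(60°) gauche 1.1; SH(240°)/CN(180°) gauche 0.6 → 1.7 kcal/mol.
tBu at 120° (eclipsed): Br(0°)/H(0°) eclipsed 1.8; H(120°)/tBu(120°) eclipsed 2.6; SH(240°)/CN(240°) eclipsed 2.1 → 6.5 kcal/mol.
tBu at 180° (staggered): Br(0°)/CN(300°) gauche 0.7; SH(240°)/tBu(180°) gauche 1.4; SH(240°)/CN(300°) gauche 0.6 → 2.7 kcal/mol.
tBu at 240° (eclipsed): Br(0°)/CN(0°) eclipsed 2.0; H(120°)/H(120°) eclipsed 0.9; SH(240°)/tBu(240°) eclipsed 4.3 → 7.2 kcal/mol.
tBu at 300° (staggered): Br(0°)/tBu(300°) gauche 1.1; Br(0°)/CN(60°) gauche 0.7; SH(240°)/tBu(300°) gauche 1.4 → 3.2 kcal/mol.
Max at 240° (7.2 kcal/mol), min at 60° (1.7 kcal/mol); barrier = 5.5 kcal/mol.

5.5 kcal/mol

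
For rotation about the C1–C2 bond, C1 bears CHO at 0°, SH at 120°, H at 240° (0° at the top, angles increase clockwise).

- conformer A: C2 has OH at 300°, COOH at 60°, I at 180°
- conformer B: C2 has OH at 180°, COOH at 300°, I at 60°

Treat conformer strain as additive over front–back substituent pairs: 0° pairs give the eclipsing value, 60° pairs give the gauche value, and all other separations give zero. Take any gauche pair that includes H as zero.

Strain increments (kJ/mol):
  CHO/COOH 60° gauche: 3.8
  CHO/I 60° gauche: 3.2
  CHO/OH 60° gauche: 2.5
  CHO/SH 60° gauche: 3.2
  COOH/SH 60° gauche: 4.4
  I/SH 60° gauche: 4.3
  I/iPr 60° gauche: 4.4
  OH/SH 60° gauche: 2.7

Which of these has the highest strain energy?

A

A is staggered. CHO at 0° is gauche with OH at 300° (2.5); CHO at 0° is gauche with COOH at 60° (3.8); SH at 120° is gauche with COOH at 60° (4.4); SH at 120° is gauche with I at 180° (4.3). Total 15.0 kJ/mol.
B is staggered. CHO at 0° is gauche with COOH at 300° (3.8); CHO at 0° is gauche with I at 60° (3.2); SH at 120° is gauche with OH at 180° (2.7); SH at 120° is gauche with I at 60° (4.3). Total 14.0 kJ/mol.
A has the highest total (15.0 kJ/mol).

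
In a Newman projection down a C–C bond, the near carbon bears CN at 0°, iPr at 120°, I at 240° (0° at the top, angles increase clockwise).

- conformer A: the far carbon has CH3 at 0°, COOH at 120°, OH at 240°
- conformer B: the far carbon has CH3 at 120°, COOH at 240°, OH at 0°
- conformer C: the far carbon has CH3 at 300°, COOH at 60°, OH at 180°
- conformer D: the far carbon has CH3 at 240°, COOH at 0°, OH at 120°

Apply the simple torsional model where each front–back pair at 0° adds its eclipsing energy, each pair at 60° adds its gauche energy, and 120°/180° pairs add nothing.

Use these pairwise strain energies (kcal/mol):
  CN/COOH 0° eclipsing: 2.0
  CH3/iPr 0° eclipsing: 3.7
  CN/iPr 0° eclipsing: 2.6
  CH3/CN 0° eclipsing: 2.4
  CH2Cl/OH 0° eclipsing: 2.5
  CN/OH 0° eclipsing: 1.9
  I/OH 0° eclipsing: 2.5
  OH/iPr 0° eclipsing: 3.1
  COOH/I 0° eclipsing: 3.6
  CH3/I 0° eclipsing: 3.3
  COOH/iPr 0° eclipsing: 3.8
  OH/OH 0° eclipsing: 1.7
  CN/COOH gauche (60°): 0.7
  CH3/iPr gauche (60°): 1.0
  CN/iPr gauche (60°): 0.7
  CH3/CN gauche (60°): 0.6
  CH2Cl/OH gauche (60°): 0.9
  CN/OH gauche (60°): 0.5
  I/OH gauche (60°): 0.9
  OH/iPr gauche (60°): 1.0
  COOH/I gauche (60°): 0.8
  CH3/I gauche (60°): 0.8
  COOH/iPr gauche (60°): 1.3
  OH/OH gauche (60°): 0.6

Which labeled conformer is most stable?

C

A (eclipsed): CN–CH3 eclipsed, iPr–COOH eclipsed, I–OH eclipsed; 2.4 + 3.8 + 2.5 = 8.7 kcal/mol.
B (eclipsed): CN–OH eclipsed, iPr–CH3 eclipsed, I–COOH eclipsed; 1.9 + 3.7 + 3.6 = 9.2 kcal/mol.
C (staggered): CN–CH3 gauche, CN–COOH gauche, iPr–COOH gauche, iPr–OH gauche, I–CH3 gauche, I–OH gauche; 0.6 + 0.7 + 1.3 + 1.0 + 0.8 + 0.9 = 5.3 kcal/mol.
D (eclipsed): CN–COOH eclipsed, iPr–OH eclipsed, I–CH3 eclipsed; 2.0 + 3.1 + 3.3 = 8.4 kcal/mol.
C has the lowest total (5.3 kcal/mol).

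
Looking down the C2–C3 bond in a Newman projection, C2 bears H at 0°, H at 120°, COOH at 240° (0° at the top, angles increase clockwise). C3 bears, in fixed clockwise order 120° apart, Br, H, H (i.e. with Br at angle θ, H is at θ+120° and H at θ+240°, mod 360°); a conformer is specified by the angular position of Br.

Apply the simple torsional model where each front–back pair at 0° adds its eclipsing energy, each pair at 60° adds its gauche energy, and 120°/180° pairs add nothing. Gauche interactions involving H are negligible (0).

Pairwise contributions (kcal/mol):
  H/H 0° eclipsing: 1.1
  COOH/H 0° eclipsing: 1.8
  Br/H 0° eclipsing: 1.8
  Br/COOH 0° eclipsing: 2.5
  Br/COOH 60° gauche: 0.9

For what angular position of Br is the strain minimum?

60°

Br at 0° is eclipsed. H at 0° is eclipsed with Br at 0° (1.8); H at 120° is eclipsed with H at 120° (1.1); COOH at 240° is eclipsed with H at 240° (1.8). Total 4.7 kcal/mol.
Br at 60° (staggered): no non-H gauche contacts → 0.0 kcal/mol.
Br at 120° is eclipsed. H at 0° is eclipsed with H at 0° (1.1); H at 120° is eclipsed with Br at 120° (1.8); COOH at 240° is eclipsed with H at 240° (1.8). Total 4.7 kcal/mol.
Br at 180° is staggered. COOH at 240° is gauche with Br at 180° (0.9). Total 0.9 kcal/mol.
Br at 240° is eclipsed. H at 0° is eclipsed with H at 0° (1.1); H at 120° is eclipsed with H at 120° (1.1); COOH at 240° is eclipsed with Br at 240° (2.5). Total 4.7 kcal/mol.
Br at 300° is staggered. COOH at 240° is gauche with Br at 300° (0.9). Total 0.9 kcal/mol.
The minimum (0.0 kcal/mol) occurs with Br at 60°.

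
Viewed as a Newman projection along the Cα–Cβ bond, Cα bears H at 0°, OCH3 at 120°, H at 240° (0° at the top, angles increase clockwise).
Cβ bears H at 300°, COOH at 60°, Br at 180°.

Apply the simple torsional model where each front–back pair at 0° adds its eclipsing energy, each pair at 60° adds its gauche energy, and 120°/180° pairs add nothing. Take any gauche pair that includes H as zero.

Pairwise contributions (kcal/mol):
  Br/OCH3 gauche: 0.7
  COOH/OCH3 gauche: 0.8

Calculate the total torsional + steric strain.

1.5 kcal/mol

This conformer (staggered): OCH3(120°)/COOH(60°) gauche 0.8; OCH3(120°)/Br(180°) gauche 0.7 → 1.5 kcal/mol.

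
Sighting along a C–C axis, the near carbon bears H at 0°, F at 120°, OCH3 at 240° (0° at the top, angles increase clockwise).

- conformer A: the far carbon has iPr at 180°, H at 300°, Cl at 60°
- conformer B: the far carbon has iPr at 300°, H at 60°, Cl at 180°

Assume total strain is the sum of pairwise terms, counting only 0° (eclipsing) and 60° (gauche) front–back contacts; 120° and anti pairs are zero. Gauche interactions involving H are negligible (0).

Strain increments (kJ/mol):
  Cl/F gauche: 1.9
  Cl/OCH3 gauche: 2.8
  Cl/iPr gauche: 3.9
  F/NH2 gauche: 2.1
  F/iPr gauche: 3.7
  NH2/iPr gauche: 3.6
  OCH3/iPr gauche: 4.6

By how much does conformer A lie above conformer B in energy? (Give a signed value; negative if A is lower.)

A (staggered): F(120°)/iPr(180°) gauche 3.7; F(120°)/Cl(60°) gauche 1.9; OCH3(240°)/iPr(180°) gauche 4.6 → 10.2 kJ/mol.
B (staggered): F(120°)/Cl(180°) gauche 1.9; OCH3(240°)/iPr(300°) gauche 4.6; OCH3(240°)/Cl(180°) gauche 2.8 → 9.3 kJ/mol.
E(A) − E(B) = 10.2 − 9.3 = +0.9 kJ/mol.

+0.9 kJ/mol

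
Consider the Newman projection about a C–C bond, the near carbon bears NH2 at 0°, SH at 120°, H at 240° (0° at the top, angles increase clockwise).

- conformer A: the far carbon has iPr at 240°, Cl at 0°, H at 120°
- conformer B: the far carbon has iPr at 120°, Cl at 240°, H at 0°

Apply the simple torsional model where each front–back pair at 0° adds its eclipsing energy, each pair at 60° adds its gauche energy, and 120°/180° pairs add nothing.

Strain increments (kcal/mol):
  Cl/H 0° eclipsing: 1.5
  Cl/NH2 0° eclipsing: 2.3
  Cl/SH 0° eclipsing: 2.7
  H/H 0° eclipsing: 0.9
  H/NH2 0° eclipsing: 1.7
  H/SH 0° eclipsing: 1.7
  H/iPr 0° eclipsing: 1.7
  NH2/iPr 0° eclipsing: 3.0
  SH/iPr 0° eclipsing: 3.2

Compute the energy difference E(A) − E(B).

A (eclipsed): NH2–Cl eclipsed, SH–H eclipsed, H–iPr eclipsed; 2.3 + 1.7 + 1.7 = 5.7 kcal/mol.
B (eclipsed): NH2–H eclipsed, SH–iPr eclipsed, H–Cl eclipsed; 1.7 + 3.2 + 1.5 = 6.4 kcal/mol.
E(A) − E(B) = 5.7 − 6.4 = -0.7 kcal/mol.

-0.7 kcal/mol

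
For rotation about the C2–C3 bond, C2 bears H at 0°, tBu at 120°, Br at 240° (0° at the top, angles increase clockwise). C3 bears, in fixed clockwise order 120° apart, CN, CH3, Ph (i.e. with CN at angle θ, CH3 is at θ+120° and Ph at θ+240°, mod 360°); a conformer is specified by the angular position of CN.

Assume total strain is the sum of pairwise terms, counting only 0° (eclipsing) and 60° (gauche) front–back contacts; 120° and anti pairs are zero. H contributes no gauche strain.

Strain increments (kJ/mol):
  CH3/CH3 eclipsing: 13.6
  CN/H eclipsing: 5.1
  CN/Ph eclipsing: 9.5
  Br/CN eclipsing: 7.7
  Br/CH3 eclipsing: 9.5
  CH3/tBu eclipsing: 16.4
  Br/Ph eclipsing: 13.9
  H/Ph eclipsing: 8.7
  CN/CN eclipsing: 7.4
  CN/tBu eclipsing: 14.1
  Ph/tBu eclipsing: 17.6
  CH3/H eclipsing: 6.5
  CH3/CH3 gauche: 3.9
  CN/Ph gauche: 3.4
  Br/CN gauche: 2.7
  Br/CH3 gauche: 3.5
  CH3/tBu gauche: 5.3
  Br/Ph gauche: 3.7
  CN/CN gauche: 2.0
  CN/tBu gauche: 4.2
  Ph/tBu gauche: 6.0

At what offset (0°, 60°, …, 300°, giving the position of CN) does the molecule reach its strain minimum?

180°

CN at 0° is eclipsed. H at 0° is eclipsed with CN at 0° (5.1); tBu at 120° is eclipsed with CH3 at 120° (16.4); Br at 240° is eclipsed with Ph at 240° (13.9). Total 35.4 kJ/mol.
CN at 60° is staggered. tBu at 120° is gauche with CN at 60° (4.2); tBu at 120° is gauche with CH3 at 180° (5.3); Br at 240° is gauche with CH3 at 180° (3.5); Br at 240° is gauche with Ph at 300° (3.7). Total 16.7 kJ/mol.
CN at 120° is eclipsed. H at 0° is eclipsed with Ph at 0° (8.7); tBu at 120° is eclipsed with CN at 120° (14.1); Br at 240° is eclipsed with CH3 at 240° (9.5). Total 32.3 kJ/mol.
CN at 180° is staggered. tBu at 120° is gauche with CN at 180° (4.2); tBu at 120° is gauche with Ph at 60° (6.0); Br at 240° is gauche with CN at 180° (2.7); Br at 240° is gauche with CH3 at 300° (3.5). Total 16.4 kJ/mol.
CN at 240° is eclipsed. H at 0° is eclipsed with CH3 at 0° (6.5); tBu at 120° is eclipsed with Ph at 120° (17.6); Br at 240° is eclipsed with CN at 240° (7.7). Total 31.8 kJ/mol.
CN at 300° is staggered. tBu at 120° is gauche with CH3 at 60° (5.3); tBu at 120° is gauche with Ph at 180° (6.0); Br at 240° is gauche with CN at 300° (2.7); Br at 240° is gauche with Ph at 180° (3.7). Total 17.7 kJ/mol.
The minimum (16.4 kJ/mol) occurs with CN at 180°.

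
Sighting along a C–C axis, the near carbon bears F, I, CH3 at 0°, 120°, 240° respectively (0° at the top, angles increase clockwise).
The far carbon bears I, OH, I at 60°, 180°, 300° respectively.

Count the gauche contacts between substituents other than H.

Non-H gauche pairs: F(0°)/I(60°); F(0°)/I(300°); I(120°)/I(60°); I(120°)/OH(180°); CH3(240°)/OH(180°); CH3(240°)/I(300°) — 6 interactions.

6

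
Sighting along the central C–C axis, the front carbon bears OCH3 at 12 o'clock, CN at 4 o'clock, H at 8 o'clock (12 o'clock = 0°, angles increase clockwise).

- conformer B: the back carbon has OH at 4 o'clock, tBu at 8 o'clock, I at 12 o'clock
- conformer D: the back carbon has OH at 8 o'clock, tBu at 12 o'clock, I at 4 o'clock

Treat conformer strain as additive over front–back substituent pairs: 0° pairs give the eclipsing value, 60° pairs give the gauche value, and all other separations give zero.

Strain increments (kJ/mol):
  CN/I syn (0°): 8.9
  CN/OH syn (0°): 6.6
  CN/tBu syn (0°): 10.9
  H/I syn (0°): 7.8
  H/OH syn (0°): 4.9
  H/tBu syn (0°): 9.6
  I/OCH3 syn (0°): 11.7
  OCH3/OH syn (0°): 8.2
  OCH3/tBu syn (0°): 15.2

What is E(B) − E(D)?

-1.1 kJ/mol

B is eclipsed. OCH3 at 0° is eclipsed with I at 0° (11.7); CN at 120° is eclipsed with OH at 120° (6.6); H at 240° is eclipsed with tBu at 240° (9.6). Total 27.9 kJ/mol.
D is eclipsed. OCH3 at 0° is eclipsed with tBu at 0° (15.2); CN at 120° is eclipsed with I at 120° (8.9); H at 240° is eclipsed with OH at 240° (4.9). Total 29.0 kJ/mol.
E(B) − E(D) = 27.9 − 29.0 = -1.1 kJ/mol.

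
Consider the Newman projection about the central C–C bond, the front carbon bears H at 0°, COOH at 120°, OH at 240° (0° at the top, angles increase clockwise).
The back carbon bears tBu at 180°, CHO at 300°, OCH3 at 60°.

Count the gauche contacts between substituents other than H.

Non-H gauche pairs: COOH(120°)/tBu(180°); COOH(120°)/OCH3(60°); OH(240°)/tBu(180°); OH(240°)/CHO(300°) — 4 interactions.

4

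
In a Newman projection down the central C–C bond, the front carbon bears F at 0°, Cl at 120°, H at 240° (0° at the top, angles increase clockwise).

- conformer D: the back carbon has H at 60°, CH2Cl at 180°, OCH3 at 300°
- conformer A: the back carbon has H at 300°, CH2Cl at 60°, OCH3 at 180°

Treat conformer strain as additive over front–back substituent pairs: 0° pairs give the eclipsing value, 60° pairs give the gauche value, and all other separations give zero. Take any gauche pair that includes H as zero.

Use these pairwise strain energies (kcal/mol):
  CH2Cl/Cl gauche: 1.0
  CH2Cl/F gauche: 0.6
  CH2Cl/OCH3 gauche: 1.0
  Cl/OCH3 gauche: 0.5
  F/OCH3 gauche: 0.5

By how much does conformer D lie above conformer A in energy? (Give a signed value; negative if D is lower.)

D is staggered. F at 0° is gauche with OCH3 at 300° (0.5); Cl at 120° is gauche with CH2Cl at 180° (1.0). Total 1.5 kcal/mol.
A is staggered. F at 0° is gauche with CH2Cl at 60° (0.6); Cl at 120° is gauche with CH2Cl at 60° (1.0); Cl at 120° is gauche with OCH3 at 180° (0.5). Total 2.1 kcal/mol.
E(D) − E(A) = 1.5 − 2.1 = -0.6 kcal/mol.

-0.6 kcal/mol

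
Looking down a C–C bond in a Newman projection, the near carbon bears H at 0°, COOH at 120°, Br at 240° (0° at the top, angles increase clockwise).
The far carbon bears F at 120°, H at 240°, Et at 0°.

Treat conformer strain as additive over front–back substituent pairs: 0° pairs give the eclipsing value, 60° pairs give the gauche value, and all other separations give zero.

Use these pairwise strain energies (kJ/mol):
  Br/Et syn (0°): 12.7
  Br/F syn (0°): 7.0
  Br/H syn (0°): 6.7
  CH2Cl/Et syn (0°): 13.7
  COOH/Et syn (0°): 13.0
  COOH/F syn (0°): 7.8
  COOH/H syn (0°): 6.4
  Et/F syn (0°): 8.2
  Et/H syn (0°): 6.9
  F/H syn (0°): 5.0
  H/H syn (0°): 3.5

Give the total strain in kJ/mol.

21.4 kJ/mol

This conformer is eclipsed. H at 0° is eclipsed with Et at 0° (6.9); COOH at 120° is eclipsed with F at 120° (7.8); Br at 240° is eclipsed with H at 240° (6.7). Total 21.4 kJ/mol.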